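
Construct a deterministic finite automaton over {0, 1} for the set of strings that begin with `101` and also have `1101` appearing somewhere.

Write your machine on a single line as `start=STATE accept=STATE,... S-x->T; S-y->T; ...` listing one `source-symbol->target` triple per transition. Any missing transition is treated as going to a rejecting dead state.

start=s0; accept=s12; s0-0->s1; s0-1->s2; s1-0->s1; s1-1->s3; s2-0->s4; s2-1->s5; s3-0->s1; s3-1->s5; s4-0->s1; s4-1->s6; s5-0->s7; s5-1->s5; s6-0->s8; s6-1->s9; s7-0->s1; s7-1->s10; s8-0->s8; s8-1->s6; s9-0->s11; s9-1->s9; s10-0->s10; s10-1->s10; s11-0->s8; s11-1->s12; s12-0->s12; s12-1->s12

Run two small machines in parallel and take their product. The first has 5 states tracking whether the input so far still matches the prefix `101`; the second has 5 states tracking whether and how much of `1101` has been seen. A product state is a pair (one from each), accepting exactly when both do.
          0    1  
>  s0     s1   s2 
   s1     s1   s3 
   s2     s4   s5 
   s3     s1   s5 
   s4     s1   s6 
   s5     s7   s5 
   s6     s8   s9 
   s7     s1  s10 
   s8     s8   s6 
   s9    s11   s9 
   s10   s10  s10 
   s11    s8  s12 
 * s12   s12  s12 
(> = start, * = accepting)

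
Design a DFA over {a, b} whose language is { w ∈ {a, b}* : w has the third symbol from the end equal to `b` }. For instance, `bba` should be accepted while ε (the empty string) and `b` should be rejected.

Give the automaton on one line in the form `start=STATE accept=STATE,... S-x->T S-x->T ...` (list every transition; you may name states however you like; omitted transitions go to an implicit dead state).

Because acceptance depends on a position counted from the end, the machine has to buffer the most recent 3 symbols. Make each state the string of the last up-to-3 symbols read; on input `x` shift the window left and append `x`. Accept when the buffered window has length 3 and begins with `b`.
          a    b  
>  q0     q1   q2 
   q1     q3   q4 
   q2     q5   q6 
   q3     q7   q8 
   q4     q9  q10 
   q5    q11  q12 
   q6    q13  q14 
   q7     q7   q8 
   q8     q9  q10 
   q9    q11  q12 
   q10   q13  q14 
 * q11    q7   q8 
 * q12    q9  q10 
 * q13   q11  q12 
 * q14   q13  q14 
(> = start, * = accepting)

start=q0 accept=q11,q12,q13,q14 q0-a->q1 q0-b->q2 q1-a->q3 q1-b->q4 q2-a->q5 q2-b->q6 q3-a->q7 q3-b->q8 q4-a->q9 q4-b->q10 q5-a->q11 q5-b->q12 q6-a->q13 q6-b->q14 q7-a->q7 q7-b->q8 q8-a->q9 q8-b->q10 q9-a->q11 q9-b->q12 q10-a->q13 q10-b->q14 q11-a->q7 q11-b->q8 q12-a->q9 q12-b->q10 q13-a->q11 q13-b->q12 q14-a->q13 q14-b->q14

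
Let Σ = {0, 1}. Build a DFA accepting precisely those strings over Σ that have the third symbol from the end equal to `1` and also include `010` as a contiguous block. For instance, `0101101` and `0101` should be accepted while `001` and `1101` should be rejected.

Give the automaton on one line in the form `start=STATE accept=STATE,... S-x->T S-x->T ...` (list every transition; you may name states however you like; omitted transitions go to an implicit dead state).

start=S0 accept=S4,S5,S9,S10 S0-0->S1 S0-1->S0 S1-0->S1 S1-1->S2 S2-0->S3 S2-1->S0 S3-0->S4 S3-1->S5 S4-0->S6 S4-1->S7 S5-0->S3 S5-1->S8 S6-0->S6 S6-1->S7 S7-0->S3 S7-1->S8 S8-0->S9 S8-1->S10 S9-0->S4 S9-1->S5 S10-0->S9 S10-1->S10

Handle the two conditions separately and then intersect. One (15 states) tracks the last 3 symbols read; the other (4 states) tracks whether and how much of `010` has been seen. Each combined state is a pair, one component from each; accept when both components accept. Minimizing collapses redundant product states.
          0    1  
>  S0     S1   S0 
   S1     S1   S2 
   S2     S3   S0 
   S3     S4   S5 
 * S4     S6   S7 
 * S5     S3   S8 
   S6     S6   S7 
   S7     S3   S8 
   S8     S9  S10 
 * S9     S4   S5 
 * S10    S9  S10 
(> = start, * = accepting)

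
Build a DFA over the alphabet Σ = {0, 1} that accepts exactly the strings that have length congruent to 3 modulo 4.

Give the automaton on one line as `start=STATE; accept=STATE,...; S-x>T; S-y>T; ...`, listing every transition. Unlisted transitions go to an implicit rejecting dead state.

Count input length modulo 4: every symbol advances one step around the cycle q0 → q1 → q2 → q3 → q0. Accept at q3.
        0   1  
>  q0   q1  q1 
   q1   q2  q2 
   q2   q3  q3 
 * q3   q0  q0 
(> = start, * = accepting)

start=q0; accept=q3; q0-0>q1; q0-1>q1; q1-0>q2; q1-1>q2; q2-0>q3; q2-1>q3; q3-0>q0; q3-1>q0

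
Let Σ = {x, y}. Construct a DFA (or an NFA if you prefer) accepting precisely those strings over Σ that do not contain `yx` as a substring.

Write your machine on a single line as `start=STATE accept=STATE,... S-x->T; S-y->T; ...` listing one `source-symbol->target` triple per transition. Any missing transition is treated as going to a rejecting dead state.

start=s0; accept=s0,s1; s0-x->s0; s0-y->s1; s1-x->s2; s1-y->s1; s2-x->s2; s2-y->s2

Track partial matches of the forbidden pattern `yx`. State s2 is a dead state reached once `yx` has occurred; every other state accepts. s0 means no part of `yx` is currently matched.
A 3-state machine:
        x   y  
>* s0   s0  s1 
 * s1   s2  s1 
   s2   s2  s2 
(> = start, * = accepting)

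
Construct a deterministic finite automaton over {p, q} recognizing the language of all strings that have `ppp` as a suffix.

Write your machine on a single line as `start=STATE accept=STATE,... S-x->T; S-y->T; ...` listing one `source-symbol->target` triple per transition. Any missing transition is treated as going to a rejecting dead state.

start=S0; accept=S3; S0-p->S1; S0-q->S0; S1-p->S2; S1-q->S0; S2-p->S3; S2-q->S0; S3-p->S3; S3-q->S0

Remember how much of `ppp` the current input suffix matches. State S0 means no match yet; S1 means the last symbol is `p`; S2 means the last 2 symbols are `pp`; S3 means the last 3 symbols are `ppp`. Only S3 accepts. On a mismatch, fall back to the longest proper suffix that is still a prefix of `ppp`.
With 4 states:
        p   q  
>  S0   S1  S0 
   S1   S2  S0 
   S2   S3  S0 
 * S3   S3  S0 
(> = start, * = accepting)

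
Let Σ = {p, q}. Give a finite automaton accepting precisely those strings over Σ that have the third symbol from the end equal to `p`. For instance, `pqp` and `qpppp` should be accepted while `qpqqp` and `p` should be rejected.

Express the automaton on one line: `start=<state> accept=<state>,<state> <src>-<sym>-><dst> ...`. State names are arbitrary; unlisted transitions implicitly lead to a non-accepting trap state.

Because acceptance depends on a position counted from the end, the machine has to buffer the most recent 3 symbols. Make each state the string of the last up-to-3 symbols read; on input `x` shift the window left and append `x`. Accept when the buffered window has length 3 and begins with `p`.
A 15-state machine:
          p    q  
>  S0     S1   S2 
   S1     S3   S4 
   S2     S5   S6 
   S3     S7   S8 
   S4     S9  S10 
   S5    S11  S12 
   S6    S13  S14 
 * S7     S7   S8 
 * S8     S9  S10 
 * S9    S11  S12 
 * S10   S13  S14 
   S11    S7   S8 
   S12    S9  S10 
   S13   S11  S12 
   S14   S13  S14 
(> = start, * = accepting)

start=S0 accept=S7,S8,S9,S10 S0-p->S1 S0-q->S2 S1-p->S3 S1-q->S4 S2-p->S5 S2-q->S6 S3-p->S7 S3-q->S8 S4-p->S9 S4-q->S10 S5-p->S11 S5-q->S12 S6-p->S13 S6-q->S14 S7-p->S7 S7-q->S8 S8-p->S9 S8-q->S10 S9-p->S11 S9-q->S12 S10-p->S13 S10-q->S14 S11-p->S7 S11-q->S8 S12-p->S9 S12-q->S10 S13-p->S11 S13-q->S12 S14-p->S13 S14-q->S14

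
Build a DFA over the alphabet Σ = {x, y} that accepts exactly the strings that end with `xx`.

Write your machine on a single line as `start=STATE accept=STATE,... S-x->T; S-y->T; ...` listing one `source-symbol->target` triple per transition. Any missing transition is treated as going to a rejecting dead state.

start=S0; accept=S2; S0-x->S1; S0-y->S0; S1-x->S2; S1-y->S0; S2-x->S2; S2-y->S0

Remember how much of `xx` the current input suffix matches. State S0 means no match yet; S1 means the last symbol is `x`; S2 means the last 2 symbols are `xx`. Only S2 accepts. On a mismatch, fall back to the longest proper suffix that is still a prefix of `xx`.
A 3-state machine:
        x   y  
>  S0   S1  S0 
   S1   S2  S0 
 * S2   S2  S0 
(> = start, * = accepting)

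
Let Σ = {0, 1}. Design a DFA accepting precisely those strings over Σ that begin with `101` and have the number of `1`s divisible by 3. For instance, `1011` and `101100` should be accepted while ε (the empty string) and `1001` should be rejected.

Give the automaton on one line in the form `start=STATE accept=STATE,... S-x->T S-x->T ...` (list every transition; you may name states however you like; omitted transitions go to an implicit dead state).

Build one automaton per condition and run them in lockstep. The first has 5 states tracking whether the input so far still matches the prefix `101`; the second has 3 states tracking the count of `1`s modulo 3. A product state is a pair (one from each), accepting exactly when both do. Minimizing collapses redundant product states.
7 states suffice.
       0  1 
>  A   B  C 
   B   B  B 
   C   D  B 
   D   B  E 
   E   E  F 
 * F   F  G 
   G   G  E 
(> = start, * = accepting)

start=A accept=F A-0->B A-1->C B-0->B B-1->B C-0->D C-1->B D-0->B D-1->E E-0->E E-1->F F-0->F F-1->G G-0->G G-1->E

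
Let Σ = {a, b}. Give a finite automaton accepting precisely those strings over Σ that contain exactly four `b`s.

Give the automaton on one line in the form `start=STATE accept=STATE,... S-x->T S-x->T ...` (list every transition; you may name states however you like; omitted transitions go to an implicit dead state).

Only the number of `b`s matters, and only up to 5. Make a chain q0 → q1 → q2 → q3 → q4 → q5 advanced by each `b` (with q5 absorbing); every other symbol self-loops. The accepting set is {q4}.
        a   b  
>  q0   q0  q1 
   q1   q1  q2 
   q2   q2  q3 
   q3   q3  q4 
 * q4   q4  q5 
   q5   q5  q5 
(> = start, * = accepting)

start=q0 accept=q4 q0-a->q0 q0-b->q1 q1-a->q1 q1-b->q2 q2-a->q2 q2-b->q3 q3-a->q3 q3-b->q4 q4-a->q4 q4-b->q5 q5-a->q5 q5-b->q5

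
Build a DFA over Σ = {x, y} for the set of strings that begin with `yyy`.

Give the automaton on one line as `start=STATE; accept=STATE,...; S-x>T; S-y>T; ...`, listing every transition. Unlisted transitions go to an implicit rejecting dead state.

start=s0; accept=s3; s0-x>s4; s0-y>s1; s1-x>s4; s1-y>s2; s2-x>s4; s2-y>s3; s3-x>s3; s3-y>s3; s4-x>s4; s4-y>s4

Check the first 3 symbols one by one: s0 through s2 record how many have matched `yyy` so far; any wrong symbol goes to the dead state s4. After all 3 match we enter the accepting sink s3.
5 states suffice.
        x   y  
>  s0   s4  s1 
   s1   s4  s2 
   s2   s4  s3 
 * s3   s3  s3 
   s4   s4  s4 
(> = start, * = accepting)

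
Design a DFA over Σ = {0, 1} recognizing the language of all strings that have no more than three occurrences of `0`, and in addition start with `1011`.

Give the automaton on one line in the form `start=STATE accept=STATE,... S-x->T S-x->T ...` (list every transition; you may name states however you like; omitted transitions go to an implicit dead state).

Handle the two conditions separately and then intersect. The first has 5 states tracking the count of `0`s, saturating at 4; the second has 6 states tracking whether the input so far still matches the prefix `1011`. A product state is a pair (one from each), accepting exactly when both do. Minimizing collapses redundant product states.
8 states suffice.
        0   1  
>  q0   q1  q2 
   q1   q1  q1 
   q2   q3  q1 
   q3   q1  q4 
   q4   q1  q5 
 * q5   q6  q5 
 * q6   q7  q6 
 * q7   q1  q7 
(> = start, * = accepting)

start=q0 accept=q5,q6,q7 q0-0->q1 q0-1->q2 q1-0->q1 q1-1->q1 q2-0->q3 q2-1->q1 q3-0->q1 q3-1->q4 q4-0->q1 q4-1->q5 q5-0->q6 q5-1->q5 q6-0->q7 q6-1->q6 q7-0->q1 q7-1->q7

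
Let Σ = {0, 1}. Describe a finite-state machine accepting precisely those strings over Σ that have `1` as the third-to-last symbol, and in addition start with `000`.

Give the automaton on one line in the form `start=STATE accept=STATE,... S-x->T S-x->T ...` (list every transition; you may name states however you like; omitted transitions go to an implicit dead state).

start=s0 accept=s19,s20,s21,s22 s0-0->s1 s0-1->s2 s1-0->s3 s1-1->s4 s2-0->s5 s2-1->s6 s3-0->s7 s3-1->s8 s4-0->s9 s4-1->s10 s5-0->s11 s5-1->s12 s6-0->s13 s6-1->s14 s7-0->s7 s7-1->s15 s8-0->s9 s8-1->s10 s9-0->s11 s9-1->s12 s10-0->s13 s10-1->s14 s11-0->s16 s11-1->s8 s12-0->s9 s12-1->s10 s13-0->s11 s13-1->s12 s14-0->s13 s14-1->s14 s15-0->s17 s15-1->s18 s16-0->s16 s16-1->s8 s17-0->s19 s17-1->s20 s18-0->s21 s18-1->s22 s19-0->s7 s19-1->s15 s20-0->s17 s20-1->s18 s21-0->s19 s21-1->s20 s22-0->s21 s22-1->s22

Build one automaton per condition and run them in lockstep. The first has 15 states tracking the last 3 symbols read; the second has 5 states tracking whether the input so far still matches the prefix `000`. A product state is a pair (one from each), accepting exactly when both do.
          0    1  
>  s0     s1   s2 
   s1     s3   s4 
   s2     s5   s6 
   s3     s7   s8 
   s4     s9  s10 
   s5    s11  s12 
   s6    s13  s14 
   s7     s7  s15 
   s8     s9  s10 
   s9    s11  s12 
   s10   s13  s14 
   s11   s16   s8 
   s12    s9  s10 
   s13   s11  s12 
   s14   s13  s14 
   s15   s17  s18 
   s16   s16   s8 
   s17   s19  s20 
   s18   s21  s22 
 * s19    s7  s15 
 * s20   s17  s18 
 * s21   s19  s20 
 * s22   s21  s22 
(> = start, * = accepting)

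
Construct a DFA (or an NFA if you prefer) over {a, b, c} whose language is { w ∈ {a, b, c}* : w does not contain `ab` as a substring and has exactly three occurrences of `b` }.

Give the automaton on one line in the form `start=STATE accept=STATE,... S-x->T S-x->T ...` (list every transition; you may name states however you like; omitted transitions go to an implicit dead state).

start=q0 accept=q7 q0-a->q1 q0-b->q2 q0-c->q0 q1-a->q1 q1-b->q3 q1-c->q0 q2-a->q4 q2-b->q5 q2-c->q2 q3-a->q3 q3-b->q3 q3-c->q3 q4-a->q4 q4-b->q3 q4-c->q2 q5-a->q6 q5-b->q7 q5-c->q5 q6-a->q6 q6-b->q3 q6-c->q5 q7-a->q7 q7-b->q3 q7-c->q7

Handle the two conditions separately and then intersect. One (3 states) tracks partial matches of the forbidden pattern `ab`; the other (5 states) tracks the count of `b`s, saturating at 4. Each combined state is a pair, one component from each; accept when both components accept. Equivalent product states are then merged.
With 8 states:
        a   b   c  
>  q0   q1  q2  q0 
   q1   q1  q3  q0 
   q2   q4  q5  q2 
   q3   q3  q3  q3 
   q4   q4  q3  q2 
   q5   q6  q7  q5 
   q6   q6  q3  q5 
 * q7   q7  q3  q7 
(> = start, * = accepting)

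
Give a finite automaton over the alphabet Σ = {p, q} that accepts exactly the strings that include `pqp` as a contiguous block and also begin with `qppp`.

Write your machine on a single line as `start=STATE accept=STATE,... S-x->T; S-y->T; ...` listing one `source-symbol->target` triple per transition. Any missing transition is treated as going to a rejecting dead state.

Build one automaton per condition and run them in lockstep. The first has 4 states tracking whether and how much of `pqp` has been seen; the second has 6 states tracking whether the input so far still matches the prefix `qppp`. A product state is a pair (one from each), accepting exactly when both do.
With 12 states:
          p    q  
>  S0     S1   S2 
   S1     S1   S3 
   S2     S4   S5 
   S3     S6   S5 
   S4     S7   S3 
   S5     S1   S5 
   S6     S6   S6 
   S7     S8   S3 
   S8     S8   S9 
   S9    S10  S11 
 * S10   S10  S10 
   S11    S8  S11 
(> = start, * = accepting)

start=S0; accept=S10; S0-p->S1; S0-q->S2; S1-p->S1; S1-q->S3; S2-p->S4; S2-q->S5; S3-p->S6; S3-q->S5; S4-p->S7; S4-q->S3; S5-p->S1; S5-q->S5; S6-p->S6; S6-q->S6; S7-p->S8; S7-q->S3; S8-p->S8; S8-q->S9; S9-p->S10; S9-q->S11; S10-p->S10; S10-q->S10; S11-p->S8; S11-q->S11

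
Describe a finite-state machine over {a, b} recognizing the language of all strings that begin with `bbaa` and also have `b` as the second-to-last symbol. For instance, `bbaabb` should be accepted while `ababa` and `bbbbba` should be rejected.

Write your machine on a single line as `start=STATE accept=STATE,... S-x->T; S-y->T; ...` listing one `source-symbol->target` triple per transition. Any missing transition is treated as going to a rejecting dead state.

Build one automaton per condition and run them in lockstep. One (6 states) tracks whether the input so far still matches the prefix `bbaa`; the other (7 states) tracks the last 2 symbols read. Each combined state is a pair, one component from each; accept when both components accept.
With 13 states:
          a    b  
>  S0     S1   S2 
   S1     S3   S4 
   S2     S5   S6 
   S3     S3   S4 
   S4     S5   S7 
   S5     S3   S4 
   S6     S8   S7 
   S7     S5   S7 
   S8     S9   S4 
   S9     S9  S10 
   S10   S11  S12 
 * S11    S9  S10 
 * S12   S11  S12 
(> = start, * = accepting)

start=S0; accept=S11,S12; S0-a->S1; S0-b->S2; S1-a->S3; S1-b->S4; S2-a->S5; S2-b->S6; S3-a->S3; S3-b->S4; S4-a->S5; S4-b->S7; S5-a->S3; S5-b->S4; S6-a->S8; S6-b->S7; S7-a->S5; S7-b->S7; S8-a->S9; S8-b->S4; S9-a->S9; S9-b->S10; S10-a->S11; S10-b->S12; S11-a->S9; S11-b->S10; S12-a->S11; S12-b->S12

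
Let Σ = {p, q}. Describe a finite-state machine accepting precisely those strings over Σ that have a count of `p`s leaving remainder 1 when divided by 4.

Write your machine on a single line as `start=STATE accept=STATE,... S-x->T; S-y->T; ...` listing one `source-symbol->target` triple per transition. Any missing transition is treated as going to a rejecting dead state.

start=S0; accept=S1; S0-p->S1; S0-q->S0; S1-p->S2; S1-q->S1; S2-p->S3; S2-q->S2; S3-p->S0; S3-q->S3

Keep the running count of `p`s modulo 4: each `p` advances along the cycle S0 → S1 → S2 → S3 → S0 while other symbols loop. Accept at S1.
        p   q  
>  S0   S1  S0 
 * S1   S2  S1 
   S2   S3  S2 
   S3   S0  S3 
(> = start, * = accepting)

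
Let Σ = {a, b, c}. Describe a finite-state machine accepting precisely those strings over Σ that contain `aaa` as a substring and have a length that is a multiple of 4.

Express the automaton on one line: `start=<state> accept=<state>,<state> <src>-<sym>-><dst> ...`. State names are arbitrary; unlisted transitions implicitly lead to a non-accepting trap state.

Run two small machines in parallel and take their product. The first has 4 states tracking whether and how much of `aaa` has been seen; the second has 4 states tracking the input length modulo 4. A product state is a pair (one from each), accepting exactly when both do.
          a    b    c  
>  S0     S1   S2   S2 
   S1     S3   S4   S4 
   S2     S5   S4   S4 
   S3     S6   S7   S7 
   S4     S8   S7   S7 
   S5     S9   S7   S7 
   S6    S10  S10  S10 
   S7    S11   S0   S0 
   S8    S12   S0   S0 
   S9    S10   S0   S0 
 * S10   S13  S13  S13 
   S11   S14   S2   S2 
   S12   S13   S2   S2 
   S13   S15  S15  S15 
   S14   S15   S4   S4 
   S15    S6   S6   S6 
(> = start, * = accepting)

start=S0 accept=S10 S0-a->S1 S0-b->S2 S0-c->S2 S1-a->S3 S1-b->S4 S1-c->S4 S2-a->S5 S2-b->S4 S2-c->S4 S3-a->S6 S3-b->S7 S3-c->S7 S4-a->S8 S4-b->S7 S4-c->S7 S5-a->S9 S5-b->S7 S5-c->S7 S6-a->S10 S6-b->S10 S6-c->S10 S7-a->S11 S7-b->S0 S7-c->S0 S8-a->S12 S8-b->S0 S8-c->S0 S9-a->S10 S9-b->S0 S9-c->S0 S10-a->S13 S10-b->S13 S10-c->S13 S11-a->S14 S11-b->S2 S11-c->S2 S12-a->S13 S12-b->S2 S12-c->S2 S13-a->S15 S13-b->S15 S13-c->S15 S14-a->S15 S14-b->S4 S14-c->S4 S15-a->S6 S15-b->S6 S15-c->S6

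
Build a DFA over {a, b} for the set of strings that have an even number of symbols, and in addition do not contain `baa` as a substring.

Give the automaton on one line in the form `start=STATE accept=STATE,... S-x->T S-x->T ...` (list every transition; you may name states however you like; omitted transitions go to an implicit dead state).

Run two small machines in parallel and take their product. The first has 2 states tracking the input length modulo 2; the second has 4 states tracking partial matches of the forbidden pattern `baa`. A product state is a pair (one from each), accepting exactly when both do. Minimizing collapses redundant product states.
7 states suffice.
        a   b  
>* q0   q1  q2 
   q1   q0  q3 
   q2   q4  q3 
 * q3   q5  q2 
 * q4   q6  q2 
   q5   q6  q3 
   q6   q6  q6 
(> = start, * = accepting)

start=q0 accept=q0,q3,q4 q0-a->q1 q0-b->q2 q1-a->q0 q1-b->q3 q2-a->q4 q2-b->q3 q3-a->q5 q3-b->q2 q4-a->q6 q4-b->q2 q5-a->q6 q5-b->q3 q6-a->q6 q6-b->q6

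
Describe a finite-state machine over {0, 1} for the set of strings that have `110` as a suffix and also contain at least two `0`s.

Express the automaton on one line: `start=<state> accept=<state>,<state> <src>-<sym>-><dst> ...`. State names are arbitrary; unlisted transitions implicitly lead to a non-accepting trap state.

start=q0 accept=q4 q0-0->q1 q0-1->q0 q1-0->q1 q1-1->q2 q2-0->q1 q2-1->q3 q3-0->q4 q3-1->q3 q4-0->q1 q4-1->q2

Build one automaton per condition and run them in lockstep. One (4 states) tracks how much of the suffix `110` has currently been matched; the other (4 states) tracks the count of `0`s, saturating at 3. Each combined state is a pair, one component from each; accept when both components accept. Minimizing collapses redundant product states.
5 states suffice.
        0   1  
>  q0   q1  q0 
   q1   q1  q2 
   q2   q1  q3 
   q3   q4  q3 
 * q4   q1  q2 
(> = start, * = accepting)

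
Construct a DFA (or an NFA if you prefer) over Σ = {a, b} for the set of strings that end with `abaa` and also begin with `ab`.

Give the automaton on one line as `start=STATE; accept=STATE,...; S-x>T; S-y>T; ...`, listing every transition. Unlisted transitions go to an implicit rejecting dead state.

start=q0; accept=q6; q0-a>q1; q0-b>q2; q1-a>q2; q1-b>q3; q2-a>q2; q2-b>q2; q3-a>q4; q3-b>q5; q4-a>q6; q4-b>q3; q5-a>q7; q5-b>q5; q6-a>q7; q6-b>q3; q7-a>q7; q7-b>q3

Build one automaton per condition and run them in lockstep. One (5 states) tracks how much of the suffix `abaa` has currently been matched; the other (4 states) tracks whether the input so far still matches the prefix `ab`. Each combined state is a pair, one component from each; accept when both components accept. After merging equivalent states the machine shrinks.
8 states suffice.
        a   b  
>  q0   q1  q2 
   q1   q2  q3 
   q2   q2  q2 
   q3   q4  q5 
   q4   q6  q3 
   q5   q7  q5 
 * q6   q7  q3 
   q7   q7  q3 
(> = start, * = accepting)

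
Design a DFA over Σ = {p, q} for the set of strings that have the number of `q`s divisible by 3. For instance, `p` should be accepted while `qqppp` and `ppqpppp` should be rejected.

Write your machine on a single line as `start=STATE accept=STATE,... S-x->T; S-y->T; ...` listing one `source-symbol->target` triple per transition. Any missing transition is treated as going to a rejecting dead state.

start=S0; accept=S0; S0-p->S0; S0-q->S1; S1-p->S1; S1-q->S2; S2-p->S2; S2-q->S0

The only thing that matters is how many `q`s have appeared, reduced mod 3. Use one state per residue: S0 for 0, …, S2 for 2. Reading `q` moves to the next residue; anything else stays put. S0 is accepting.
A 3-state machine:
        p   q  
>* S0   S0  S1 
   S1   S1  S2 
   S2   S2  S0 
(> = start, * = accepting)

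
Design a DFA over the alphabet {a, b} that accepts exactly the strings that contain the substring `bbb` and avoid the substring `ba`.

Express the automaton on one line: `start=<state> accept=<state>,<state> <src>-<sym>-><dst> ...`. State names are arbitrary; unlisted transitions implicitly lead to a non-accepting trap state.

Build one automaton per condition and run them in lockstep. The first has 4 states tracking whether and how much of `bbb` has been seen; the second has 3 states tracking partial matches of the forbidden pattern `ba`. A product state is a pair (one from each), accepting exactly when both do.
        a   b  
>  s0   s0  s1 
   s1   s2  s3 
   s2   s2  s4 
   s3   s2  s5 
   s4   s2  s6 
 * s5   s7  s5 
   s6   s2  s7 
   s7   s7  s7 
(> = start, * = accepting)

start=s0 accept=s5 s0-a->s0 s0-b->s1 s1-a->s2 s1-b->s3 s2-a->s2 s2-b->s4 s3-a->s2 s3-b->s5 s4-a->s2 s4-b->s6 s5-a->s7 s5-b->s5 s6-a->s2 s6-b->s7 s7-a->s7 s7-b->s7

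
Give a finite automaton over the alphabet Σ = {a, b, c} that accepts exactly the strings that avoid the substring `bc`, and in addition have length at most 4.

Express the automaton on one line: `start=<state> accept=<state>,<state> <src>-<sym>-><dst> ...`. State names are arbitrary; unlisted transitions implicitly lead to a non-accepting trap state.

Run two small machines in parallel and take their product. One (3 states) tracks partial matches of the forbidden pattern `bc`; the other (6 states) tracks the input length, saturating at 5. Each combined state is a pair, one component from each; accept when both components accept.
A 15-state machine:
          a    b    c  
>* S0     S1   S2   S1 
 * S1     S3   S4   S3 
 * S2     S3   S4   S5 
 * S3     S6   S7   S6 
 * S4     S6   S7   S8 
   S5     S8   S8   S8 
 * S6     S9  S10   S9 
 * S7     S9  S10  S11 
   S8    S11  S11  S11 
 * S9    S12  S13  S12 
 * S10   S12  S13  S14 
   S11   S14  S14  S14 
   S12   S12  S13  S12 
   S13   S12  S13  S14 
   S14   S14  S14  S14 
(> = start, * = accepting)

start=S0 accept=S0,S1,S2,S3,S4,S6,S7,S9,S10 S0-a->S1 S0-b->S2 S0-c->S1 S1-a->S3 S1-b->S4 S1-c->S3 S2-a->S3 S2-b->S4 S2-c->S5 S3-a->S6 S3-b->S7 S3-c->S6 S4-a->S6 S4-b->S7 S4-c->S8 S5-a->S8 S5-b->S8 S5-c->S8 S6-a->S9 S6-b->S10 S6-c->S9 S7-a->S9 S7-b->S10 S7-c->S11 S8-a->S11 S8-b->S11 S8-c->S11 S9-a->S12 S9-b->S13 S9-c->S12 S10-a->S12 S10-b->S13 S10-c->S14 S11-a->S14 S11-b->S14 S11-c->S14 S12-a->S12 S12-b->S13 S12-c->S12 S13-a->S12 S13-b->S13 S13-c->S14 S14-a->S14 S14-b->S14 S14-c->S14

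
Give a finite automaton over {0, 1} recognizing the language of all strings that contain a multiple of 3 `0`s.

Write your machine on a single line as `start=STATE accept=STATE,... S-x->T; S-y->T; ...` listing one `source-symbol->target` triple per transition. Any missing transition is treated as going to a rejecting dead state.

The only thing that matters is how many `0`s have appeared, reduced mod 3. Use one state per residue: s0 for 0, …, s2 for 2. Reading `0` moves to the next residue; anything else stays put. s0 is accepting.
With 3 states:
        0   1  
>* s0   s1  s0 
   s1   s2  s1 
   s2   s0  s2 
(> = start, * = accepting)

start=s0; accept=s0; s0-0->s1; s0-1->s0; s1-0->s2; s1-1->s1; s2-0->s0; s2-1->s2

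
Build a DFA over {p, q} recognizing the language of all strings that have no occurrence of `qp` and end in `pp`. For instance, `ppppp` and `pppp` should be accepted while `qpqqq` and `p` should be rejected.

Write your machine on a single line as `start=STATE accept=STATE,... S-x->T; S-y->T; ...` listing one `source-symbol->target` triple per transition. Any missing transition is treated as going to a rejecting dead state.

start=A; accept=D; A-p->B; A-q->C; B-p->D; B-q->C; C-p->C; C-q->C; D-p->D; D-q->C

Build one automaton per condition and run them in lockstep. One (3 states) tracks partial matches of the forbidden pattern `qp`; the other (3 states) tracks how much of the suffix `pp` has currently been matched. Each combined state is a pair, one component from each; accept when both components accept. After merging equivalent states the machine shrinks.
4 states suffice.
       p  q 
>  A   B  C 
   B   D  C 
   C   C  C 
 * D   D  C 
(> = start, * = accepting)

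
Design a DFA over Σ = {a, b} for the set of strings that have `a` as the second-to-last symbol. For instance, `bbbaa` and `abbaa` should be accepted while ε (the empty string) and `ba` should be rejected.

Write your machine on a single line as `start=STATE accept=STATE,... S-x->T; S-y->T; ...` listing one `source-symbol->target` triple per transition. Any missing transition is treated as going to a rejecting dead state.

A DFA must remember the last 2 symbols (since which symbol is second-to-last isn't known until the input ends). Use one state per possible window of the last ≤2 symbols; accept from those whose window starts with `a`.
A 7-state machine:
        a   b  
>  s0   s1  s2 
   s1   s3  s4 
   s2   s5  s6 
 * s3   s3  s4 
 * s4   s5  s6 
   s5   s3  s4 
   s6   s5  s6 
(> = start, * = accepting)

start=s0; accept=s3,s4; s0-a->s1; s0-b->s2; s1-a->s3; s1-b->s4; s2-a->s5; s2-b->s6; s3-a->s3; s3-b->s4; s4-a->s5; s4-b->s6; s5-a->s3; s5-b->s4; s6-a->s5; s6-b->s6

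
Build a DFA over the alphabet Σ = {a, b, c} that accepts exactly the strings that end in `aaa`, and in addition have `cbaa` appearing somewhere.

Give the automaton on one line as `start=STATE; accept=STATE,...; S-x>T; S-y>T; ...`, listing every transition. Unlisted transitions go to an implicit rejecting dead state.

start=q0; accept=q5; q0-a>q0; q0-b>q0; q0-c>q1; q1-a>q0; q1-b>q2; q1-c>q1; q2-a>q3; q2-b>q0; q2-c>q1; q3-a>q4; q3-b>q0; q3-c>q1; q4-a>q5; q4-b>q6; q4-c>q6; q5-a>q5; q5-b>q6; q5-c>q6; q6-a>q7; q6-b>q6; q6-c>q6; q7-a>q4; q7-b>q6; q7-c>q6

Handle the two conditions separately and then intersect. One (4 states) tracks how much of the suffix `aaa` has currently been matched; the other (5 states) tracks whether and how much of `cbaa` has been seen. Each combined state is a pair, one component from each; accept when both components accept. After merging equivalent states the machine shrinks.
With 8 states:
        a   b   c  
>  q0   q0  q0  q1 
   q1   q0  q2  q1 
   q2   q3  q0  q1 
   q3   q4  q0  q1 
   q4   q5  q6  q6 
 * q5   q5  q6  q6 
   q6   q7  q6  q6 
   q7   q4  q6  q6 
(> = start, * = accepting)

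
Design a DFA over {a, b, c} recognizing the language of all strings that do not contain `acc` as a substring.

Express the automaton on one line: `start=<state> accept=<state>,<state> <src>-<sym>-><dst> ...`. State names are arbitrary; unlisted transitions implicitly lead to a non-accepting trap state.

Track partial matches of the forbidden pattern `acc`. State s3 is a dead state reached once `acc` has occurred; every other state accepts. s0 means no part of `acc` is currently matched.
With 4 states:
        a   b   c  
>* s0   s1  s0  s0 
 * s1   s1  s0  s2 
 * s2   s1  s0  s3 
   s3   s3  s3  s3 
(> = start, * = accepting)

start=s0 accept=s0,s1,s2 s0-a->s1 s0-b->s0 s0-c->s0 s1-a->s1 s1-b->s0 s1-c->s2 s2-a->s1 s2-b->s0 s2-c->s3 s3-a->s3 s3-b->s3 s3-c->s3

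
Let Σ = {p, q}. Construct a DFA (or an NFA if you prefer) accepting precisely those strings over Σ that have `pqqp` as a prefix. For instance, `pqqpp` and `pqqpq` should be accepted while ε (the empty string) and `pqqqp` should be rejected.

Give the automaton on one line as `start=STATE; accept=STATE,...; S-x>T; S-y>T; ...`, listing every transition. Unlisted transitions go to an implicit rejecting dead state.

Check the first 4 symbols one by one: A through D record how many have matched `pqqp` so far; any wrong symbol goes to the dead state F. After all 4 match we enter the accepting sink E.
       p  q 
>  A   B  F 
   B   F  C 
   C   F  D 
   D   E  F 
 * E   E  E 
   F   F  F 
(> = start, * = accepting)

start=A; accept=E; A-p>B; A-q>F; B-p>F; B-q>C; C-p>F; C-q>D; D-p>E; D-q>F; E-p>E; E-q>E; F-p>F; F-q>F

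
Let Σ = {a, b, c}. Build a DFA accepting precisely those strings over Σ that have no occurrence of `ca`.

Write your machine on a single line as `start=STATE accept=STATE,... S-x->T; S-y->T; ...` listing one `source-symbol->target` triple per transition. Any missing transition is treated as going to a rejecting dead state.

Track partial matches of the forbidden pattern `ca`. State q2 is a dead state reached once `ca` has occurred; every other state accepts. q0 means no part of `ca` is currently matched.
        a   b   c  
>* q0   q0  q0  q1 
 * q1   q2  q0  q1 
   q2   q2  q2  q2 
(> = start, * = accepting)

start=q0; accept=q0,q1; q0-a->q0; q0-b->q0; q0-c->q1; q1-a->q2; q1-b->q0; q1-c->q1; q2-a->q2; q2-b->q2; q2-c->q2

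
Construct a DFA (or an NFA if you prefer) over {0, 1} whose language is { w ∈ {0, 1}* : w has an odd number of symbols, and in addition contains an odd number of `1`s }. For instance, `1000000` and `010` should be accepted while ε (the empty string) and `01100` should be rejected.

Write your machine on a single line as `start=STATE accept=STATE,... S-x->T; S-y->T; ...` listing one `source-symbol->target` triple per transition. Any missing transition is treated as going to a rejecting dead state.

Run two small machines in parallel and take their product. One (2 states) tracks the input length modulo 2; the other (2 states) tracks the count of `1`s modulo 2. Each combined state is a pair, one component from each; accept when both components accept.
4 states suffice.
        0   1  
>  q0   q1  q2 
   q1   q0  q3 
 * q2   q3  q0 
   q3   q2  q1 
(> = start, * = accepting)

start=q0; accept=q2; q0-0->q1; q0-1->q2; q1-0->q0; q1-1->q3; q2-0->q3; q2-1->q0; q3-0->q2; q3-1->q1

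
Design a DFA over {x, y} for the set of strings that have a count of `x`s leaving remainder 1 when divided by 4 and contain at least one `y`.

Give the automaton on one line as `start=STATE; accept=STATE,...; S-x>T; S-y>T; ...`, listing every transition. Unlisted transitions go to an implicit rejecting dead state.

Handle the two conditions separately and then intersect. One (4 states) tracks the count of `x`s modulo 4; the other (3 states) tracks the count of `y`s, saturating at 2. Each combined state is a pair, one component from each; accept when both components accept.
With 12 states:
          x    y  
>  q0     q1   q2 
   q1     q3   q4 
   q2     q4   q5 
   q3     q6   q7 
 * q4     q7   q8 
   q5     q8   q5 
   q6     q0   q9 
   q7     q9  q10 
 * q8    q10   q8 
   q9     q2  q11 
   q10   q11  q10 
   q11    q5  q11 
(> = start, * = accepting)

start=q0; accept=q4,q8; q0-x>q1; q0-y>q2; q1-x>q3; q1-y>q4; q2-x>q4; q2-y>q5; q3-x>q6; q3-y>q7; q4-x>q7; q4-y>q8; q5-x>q8; q5-y>q5; q6-x>q0; q6-y>q9; q7-x>q9; q7-y>q10; q8-x>q10; q8-y>q8; q9-x>q2; q9-y>q11; q10-x>q11; q10-y>q10; q11-x>q5; q11-y>q11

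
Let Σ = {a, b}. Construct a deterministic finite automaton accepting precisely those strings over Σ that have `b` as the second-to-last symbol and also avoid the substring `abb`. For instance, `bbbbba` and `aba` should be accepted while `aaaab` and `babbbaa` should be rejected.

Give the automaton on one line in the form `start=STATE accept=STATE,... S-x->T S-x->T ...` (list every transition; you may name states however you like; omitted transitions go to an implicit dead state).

start=S0 accept=S4,S5 S0-a->S1 S0-b->S2 S1-a->S1 S1-b->S3 S2-a->S4 S2-b->S5 S3-a->S4 S3-b->S6 S4-a->S1 S4-b->S3 S5-a->S4 S5-b->S5 S6-a->S6 S6-b->S6

Run two small machines in parallel and take their product. One (7 states) tracks the last 2 symbols read; the other (4 states) tracks partial matches of the forbidden pattern `abb`. Each combined state is a pair, one component from each; accept when both components accept. Minimizing collapses redundant product states.
        a   b  
>  S0   S1  S2 
   S1   S1  S3 
   S2   S4  S5 
   S3   S4  S6 
 * S4   S1  S3 
 * S5   S4  S5 
   S6   S6  S6 
(> = start, * = accepting)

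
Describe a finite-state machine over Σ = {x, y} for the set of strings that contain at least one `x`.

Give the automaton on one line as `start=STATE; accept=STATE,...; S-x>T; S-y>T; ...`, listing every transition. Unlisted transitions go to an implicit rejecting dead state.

Count `x`s, saturating at 2: state S0 means no `x` yet, S1 means one `x` seen, S2 means more than one. Each `x` increments (capped at S2); other symbols loop. Accept from {S1, S2}.
3 states suffice.
        x   y  
>  S0   S1  S0 
 * S1   S2  S1 
 * S2   S2  S2 
(> = start, * = accepting)

start=S0; accept=S1,S2; S0-x>S1; S0-y>S0; S1-x>S2; S1-y>S1; S2-x>S2; S2-y>S2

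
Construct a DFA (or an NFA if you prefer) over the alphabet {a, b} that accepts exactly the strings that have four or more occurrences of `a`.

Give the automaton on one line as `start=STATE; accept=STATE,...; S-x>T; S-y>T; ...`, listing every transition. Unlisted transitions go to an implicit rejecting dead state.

start=q0; accept=q4,q5; q0-a>q1; q0-b>q0; q1-a>q2; q1-b>q1; q2-a>q3; q2-b>q2; q3-a>q4; q3-b>q3; q4-a>q5; q4-b>q4; q5-a>q5; q5-b>q5

Count `a`s, saturating at 5: states q0 through q4 mean 0 through 4 `a`s seen; q5 means more than 4. Each `a` increments (capped at q5); other symbols loop. Accept from {q4, q5}.
6 states suffice.
        a   b  
>  q0   q1  q0 
   q1   q2  q1 
   q2   q3  q2 
   q3   q4  q3 
 * q4   q5  q4 
 * q5   q5  q5 
(> = start, * = accepting)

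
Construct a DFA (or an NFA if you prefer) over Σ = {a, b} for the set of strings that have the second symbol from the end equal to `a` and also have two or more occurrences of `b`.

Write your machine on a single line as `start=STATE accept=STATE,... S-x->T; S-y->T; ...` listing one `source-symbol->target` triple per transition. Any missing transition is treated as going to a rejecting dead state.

Build one automaton per condition and run them in lockstep. The first has 7 states tracking the last 2 symbols read; the second has 4 states tracking the count of `b`s, saturating at 3. A product state is a pair (one from each), accepting exactly when both do.
          a    b  
>  q0     q1   q2 
   q1     q3   q4 
   q2     q5   q6 
   q3     q3   q4 
   q4     q5   q6 
   q5     q7   q8 
   q6     q9  q10 
   q7     q7   q8 
 * q8     q9  q10 
   q9    q11  q12 
   q10   q13  q10 
 * q11   q11  q12 
 * q12   q13  q10 
   q13   q14  q12 
 * q14   q14  q12 
(> = start, * = accepting)

start=q0; accept=q8,q11,q12,q14; q0-a->q1; q0-b->q2; q1-a->q3; q1-b->q4; q2-a->q5; q2-b->q6; q3-a->q3; q3-b->q4; q4-a->q5; q4-b->q6; q5-a->q7; q5-b->q8; q6-a->q9; q6-b->q10; q7-a->q7; q7-b->q8; q8-a->q9; q8-b->q10; q9-a->q11; q9-b->q12; q10-a->q13; q10-b->q10; q11-a->q11; q11-b->q12; q12-a->q13; q12-b->q10; q13-a->q14; q13-b->q12; q14-a->q14; q14-b->q12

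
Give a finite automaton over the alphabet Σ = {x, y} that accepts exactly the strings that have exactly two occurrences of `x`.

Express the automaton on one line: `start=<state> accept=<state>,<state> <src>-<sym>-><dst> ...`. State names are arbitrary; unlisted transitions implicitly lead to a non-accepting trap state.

start=q0 accept=q2 q0-x->q1 q0-y->q0 q1-x->q2 q1-y->q1 q2-x->q3 q2-y->q2 q3-x->q3 q3-y->q3

Only the number of `x`s matters, and only up to 3. Make a chain q0 → q1 → q2 → q3 advanced by each `x` (with q3 absorbing); every other symbol self-loops. The accepting set is {q2}.
A 4-state machine:
        x   y  
>  q0   q1  q0 
   q1   q2  q1 
 * q2   q3  q2 
   q3   q3  q3 
(> = start, * = accepting)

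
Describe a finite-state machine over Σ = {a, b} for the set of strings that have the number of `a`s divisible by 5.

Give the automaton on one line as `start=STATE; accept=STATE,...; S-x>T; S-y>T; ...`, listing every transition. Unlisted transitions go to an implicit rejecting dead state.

start=q0; accept=q0; q0-a>q1; q0-b>q0; q1-a>q2; q1-b>q1; q2-a>q3; q2-b>q2; q3-a>q4; q3-b>q3; q4-a>q0; q4-b>q4

Keep the running count of `a`s modulo 5: each `a` advances along the cycle q0 → q1 → q2 → q3 → q4 → q0 while other symbols loop. Accept at q0.
        a   b  
>* q0   q1  q0 
   q1   q2  q1 
   q2   q3  q2 
   q3   q4  q3 
   q4   q0  q4 
(> = start, * = accepting)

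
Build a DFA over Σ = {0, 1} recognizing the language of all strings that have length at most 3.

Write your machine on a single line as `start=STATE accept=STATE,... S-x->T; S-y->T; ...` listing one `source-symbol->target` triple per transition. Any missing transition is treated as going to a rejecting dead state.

start=S0; accept=S0,S1,S2,S3; S0-0->S1; S0-1->S1; S1-0->S2; S1-1->S2; S2-0->S3; S2-1->S3; S3-0->S4; S3-1->S4; S4-0->S4; S4-1->S4

Count input length up to 4: every symbol moves from S0 toward S4, which means 'more than 3' and absorbs. Accept from {S0, S1, S2, S3}.
A 5-state machine:
        0   1  
>* S0   S1  S1 
 * S1   S2  S2 
 * S2   S3  S3 
 * S3   S4  S4 
   S4   S4  S4 
(> = start, * = accepting)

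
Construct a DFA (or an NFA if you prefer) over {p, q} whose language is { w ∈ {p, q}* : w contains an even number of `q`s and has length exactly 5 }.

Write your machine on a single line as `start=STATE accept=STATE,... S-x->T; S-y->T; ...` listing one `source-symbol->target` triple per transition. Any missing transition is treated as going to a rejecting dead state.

Build one automaton per condition and run them in lockstep. One (2 states) tracks the count of `q`s modulo 2; the other (7 states) tracks the input length, saturating at 6. Each combined state is a pair, one component from each; accept when both components accept.
13 states suffice.
          p    q  
>  S0     S1   S2 
   S1     S3   S4 
   S2     S4   S3 
   S3     S5   S6 
   S4     S6   S5 
   S5     S7   S8 
   S6     S8   S7 
   S7     S9  S10 
   S8    S10   S9 
 * S9    S11  S12 
   S10   S12  S11 
   S11   S11  S12 
   S12   S12  S11 
(> = start, * = accepting)

start=S0; accept=S9; S0-p->S1; S0-q->S2; S1-p->S3; S1-q->S4; S2-p->S4; S2-q->S3; S3-p->S5; S3-q->S6; S4-p->S6; S4-q->S5; S5-p->S7; S5-q->S8; S6-p->S8; S6-q->S7; S7-p->S9; S7-q->S10; S8-p->S10; S8-q->S9; S9-p->S11; S9-q->S12; S10-p->S12; S10-q->S11; S11-p->S11; S11-q->S12; S12-p->S12; S12-q->S11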